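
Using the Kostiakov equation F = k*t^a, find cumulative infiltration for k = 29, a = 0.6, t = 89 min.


F = k * t^a = 29 * 89^0.6
F = 29 * 14.778624

428.5801 mm


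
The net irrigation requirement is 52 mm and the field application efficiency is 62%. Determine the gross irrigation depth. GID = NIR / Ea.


Ea = 62% = 0.62
GID = NIR / Ea = 52 / 0.62 = 83.8710 mm

83.8710 mm


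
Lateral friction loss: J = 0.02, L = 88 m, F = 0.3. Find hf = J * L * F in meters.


hf = J * L * F = 0.02 * 88 * 0.3 = 0.5280 m

0.5280 m


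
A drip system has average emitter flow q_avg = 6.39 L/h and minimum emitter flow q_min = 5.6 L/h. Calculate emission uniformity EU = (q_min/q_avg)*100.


EU = (q_min/q_avg)*100 = (5.6/6.39)*100 = 87.6369%

87.6369 %


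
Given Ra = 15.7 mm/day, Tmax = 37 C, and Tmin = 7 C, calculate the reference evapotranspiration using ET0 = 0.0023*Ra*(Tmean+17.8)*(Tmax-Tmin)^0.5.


Tmean = (Tmax + Tmin)/2 = (37 + 7)/2 = 22.0
ET0 = 0.0023 * 15.7 * (22.0 + 17.8) * sqrt(37 - 7)
ET0 = 0.0023 * 15.7 * 39.8 * 5.477226

7.8717 mm/day


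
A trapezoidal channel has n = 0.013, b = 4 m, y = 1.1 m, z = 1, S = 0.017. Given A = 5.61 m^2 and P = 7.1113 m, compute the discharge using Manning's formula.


R = A/P = 5.61/7.1113 = 0.788885
Q = (1/0.013) * 5.61 * 0.788885^(2/3) * 0.017^0.5

48.0382 m^3/s


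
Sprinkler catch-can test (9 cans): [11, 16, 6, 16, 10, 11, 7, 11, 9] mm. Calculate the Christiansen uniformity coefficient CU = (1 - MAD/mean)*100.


mean = 10.777778 mm
MAD = 2.469136 mm
CU = (1 - 2.469136/10.777778)*100

77.0905 %


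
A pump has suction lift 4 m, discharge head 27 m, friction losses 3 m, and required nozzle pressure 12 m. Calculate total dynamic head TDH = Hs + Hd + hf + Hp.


TDH = Hs + Hd + hf + Hp = 4 + 27 + 3 + 12 = 46

46 m


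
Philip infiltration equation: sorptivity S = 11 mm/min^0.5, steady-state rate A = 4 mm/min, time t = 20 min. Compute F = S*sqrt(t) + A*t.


F = S*sqrt(t) + A*t
F = 11*sqrt(20) + 4*20
F = 11*4.472136 + 80

129.1935 mm


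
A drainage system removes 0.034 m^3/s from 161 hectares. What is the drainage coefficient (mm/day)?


DC = Q * 86400 / (A * 10000) * 1000
DC = 0.034 * 86400 / (161 * 10000) * 1000
DC = 2937600.0000 / 1610000

1.8246 mm/day


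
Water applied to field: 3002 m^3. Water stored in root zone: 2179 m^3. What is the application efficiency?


Ea = V_root / V_field * 100 = 2179 / 3002 * 100 = 72.5849%

72.5849 %


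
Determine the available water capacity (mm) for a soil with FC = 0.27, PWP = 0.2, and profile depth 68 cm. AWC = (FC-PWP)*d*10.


AWC = (FC - PWP) * d * 10
AWC = (0.27 - 0.2) * 68 * 10
AWC = 0.0700 * 68 * 10

47.6000 mm


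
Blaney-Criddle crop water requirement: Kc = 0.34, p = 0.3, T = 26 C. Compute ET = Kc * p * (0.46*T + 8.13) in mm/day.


ET = Kc * p * (0.46*T + 8.13)
ET = 0.34 * 0.3 * (0.46*26 + 8.13)
ET = 0.34 * 0.3 * 20.0900

2.0492 mm/day


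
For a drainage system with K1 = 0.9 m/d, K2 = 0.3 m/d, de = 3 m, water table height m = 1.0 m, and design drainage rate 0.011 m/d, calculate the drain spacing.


S^2 = 8*K2*de*m/q + 4*K1*m^2/q
S^2 = 8*0.3*3*1.0/0.011 + 4*0.9*1.0^2/0.011
S = sqrt(981.8182)

31.3340 m


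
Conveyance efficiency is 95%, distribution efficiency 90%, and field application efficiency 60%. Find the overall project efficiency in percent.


Ec = 0.95, Eb = 0.9, Ea = 0.6
E = 0.95 * 0.9 * 0.6 * 100 = 51.3000%

51.3000 %


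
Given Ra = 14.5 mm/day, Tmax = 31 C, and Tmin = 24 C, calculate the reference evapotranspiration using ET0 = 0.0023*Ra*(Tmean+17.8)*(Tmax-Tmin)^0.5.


Tmean = (Tmax + Tmin)/2 = (31 + 24)/2 = 27.5
ET0 = 0.0023 * 14.5 * (27.5 + 17.8) * sqrt(31 - 24)
ET0 = 0.0023 * 14.5 * 45.3 * 2.645751

3.9971 mm/day


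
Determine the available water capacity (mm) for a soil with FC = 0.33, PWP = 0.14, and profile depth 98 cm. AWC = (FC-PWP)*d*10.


AWC = (FC - PWP) * d * 10
AWC = (0.33 - 0.14) * 98 * 10
AWC = 0.1900 * 98 * 10

186.2000 mm


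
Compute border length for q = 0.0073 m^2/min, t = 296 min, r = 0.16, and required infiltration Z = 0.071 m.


L = q*t/((1+r)*Z)
L = 0.0073*296/((1+0.16)*0.071)
L = 2.1608/0.08236

26.2360 m


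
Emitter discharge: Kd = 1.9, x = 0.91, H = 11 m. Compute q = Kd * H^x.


q = Kd * H^x = 1.9 * 11^0.91 = 1.9 * 8.864767

16.8431 L/h


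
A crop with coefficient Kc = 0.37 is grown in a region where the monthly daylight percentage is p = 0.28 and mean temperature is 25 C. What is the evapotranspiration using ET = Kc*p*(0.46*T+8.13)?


ET = Kc * p * (0.46*T + 8.13)
ET = 0.37 * 0.28 * (0.46*25 + 8.13)
ET = 0.37 * 0.28 * 19.6300

2.0337 mm/day


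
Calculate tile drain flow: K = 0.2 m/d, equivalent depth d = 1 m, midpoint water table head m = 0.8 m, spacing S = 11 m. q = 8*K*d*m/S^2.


q = 8*K*d*m/S^2
q = 8*0.2*1*0.8/11^2
q = 1.2800 / 121

0.0106 m/d


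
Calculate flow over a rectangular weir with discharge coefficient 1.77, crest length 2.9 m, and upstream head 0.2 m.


Q = C * L * H^(3/2) = 1.77 * 2.9 * 0.2^1.5 = 1.77 * 2.9 * 0.089443

0.4591 m^3/s


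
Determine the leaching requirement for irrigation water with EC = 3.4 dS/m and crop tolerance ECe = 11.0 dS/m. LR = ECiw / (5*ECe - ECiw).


LR = ECiw / (5*ECe - ECiw)
LR = 3.4 / (5*11.0 - 3.4)
LR = 3.4 / 51.6000

0.0659


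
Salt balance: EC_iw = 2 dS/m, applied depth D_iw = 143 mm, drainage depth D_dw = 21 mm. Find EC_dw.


EC_dw = EC_iw * D_iw / D_dw
EC_dw = 2 * 143 / 21
EC_dw = 286 / 21

13.6190 dS/m


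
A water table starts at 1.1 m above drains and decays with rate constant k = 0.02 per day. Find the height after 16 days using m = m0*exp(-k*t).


m = m0 * exp(-k*t)
m = 1.1 * exp(-0.02 * 16)
m = 1.1 * exp(-0.3200)

0.7988 m


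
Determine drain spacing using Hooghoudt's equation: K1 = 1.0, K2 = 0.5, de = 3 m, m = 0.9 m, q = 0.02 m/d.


S^2 = 8*K2*de*m/q + 4*K1*m^2/q
S^2 = 8*0.5*3*0.9/0.02 + 4*1.0*0.9^2/0.02
S = sqrt(702.0000)

26.4953 m


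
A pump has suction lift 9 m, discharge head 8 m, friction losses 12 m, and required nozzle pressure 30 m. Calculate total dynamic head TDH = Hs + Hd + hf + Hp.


TDH = Hs + Hd + hf + Hp = 9 + 8 + 12 + 30 = 59

59 m


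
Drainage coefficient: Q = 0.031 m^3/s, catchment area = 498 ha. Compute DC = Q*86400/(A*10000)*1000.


DC = Q * 86400 / (A * 10000) * 1000
DC = 0.031 * 86400 / (498 * 10000) * 1000
DC = 2678400.0000 / 4980000

0.5378 mm/day


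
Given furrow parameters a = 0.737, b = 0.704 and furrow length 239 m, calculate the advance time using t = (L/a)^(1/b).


t = (L/a)^(1/b)
t = (239/0.737)^(1/0.704)
t = 324.287653^(1/0.704)

3686.9099 min


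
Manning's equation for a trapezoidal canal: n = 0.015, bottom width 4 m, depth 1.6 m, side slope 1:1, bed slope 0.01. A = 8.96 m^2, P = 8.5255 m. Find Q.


R = A/P = 8.96/8.5255 = 1.050965
Q = (1/0.015) * 8.96 * 1.050965^(2/3) * 0.01^0.5

61.7460 m^3/s


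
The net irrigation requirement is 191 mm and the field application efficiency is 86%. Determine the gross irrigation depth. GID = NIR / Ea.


Ea = 86% = 0.86
GID = NIR / Ea = 191 / 0.86 = 222.0930 mm

222.0930 mm


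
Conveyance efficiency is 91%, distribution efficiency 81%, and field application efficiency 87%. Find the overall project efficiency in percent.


Ec = 0.91, Eb = 0.81, Ea = 0.87
E = 0.91 * 0.81 * 0.87 * 100 = 64.1277%

64.1277 %


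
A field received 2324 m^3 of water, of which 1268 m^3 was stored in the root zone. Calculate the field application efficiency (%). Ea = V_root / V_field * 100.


Ea = V_root / V_field * 100 = 1268 / 2324 * 100 = 54.5611%

54.5611 %


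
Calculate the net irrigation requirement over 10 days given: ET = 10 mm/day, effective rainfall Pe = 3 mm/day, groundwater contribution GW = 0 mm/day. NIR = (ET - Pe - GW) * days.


Daily deficit = ET - Pe - GW = 10 - 3 - 0 = 7 mm/day
NIR = 7 * 10 = 70 mm

70.0000 mm


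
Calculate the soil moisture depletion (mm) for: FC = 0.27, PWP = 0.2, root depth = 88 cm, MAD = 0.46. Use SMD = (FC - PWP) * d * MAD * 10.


SMD = (FC - PWP) * d * MAD * 10
SMD = (0.27 - 0.2) * 88 * 0.46 * 10
SMD = 0.0700 * 88 * 0.46 * 10

28.3360 mm


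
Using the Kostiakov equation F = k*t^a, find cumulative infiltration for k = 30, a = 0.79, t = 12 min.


F = k * t^a = 30 * 12^0.79
F = 30 * 7.121200

213.6360 mm


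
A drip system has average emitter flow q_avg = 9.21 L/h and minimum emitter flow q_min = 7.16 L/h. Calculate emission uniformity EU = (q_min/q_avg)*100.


EU = (q_min/q_avg)*100 = (7.16/9.21)*100 = 77.7416%

77.7416 %


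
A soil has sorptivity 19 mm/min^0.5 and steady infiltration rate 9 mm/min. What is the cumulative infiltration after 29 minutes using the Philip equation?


F = S*sqrt(t) + A*t
F = 19*sqrt(29) + 9*29
F = 19*5.385165 + 261

363.3181 mm


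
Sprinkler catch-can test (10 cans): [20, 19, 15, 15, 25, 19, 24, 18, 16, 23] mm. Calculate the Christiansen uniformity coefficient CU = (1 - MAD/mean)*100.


mean = 19.400000 mm
MAD = 2.880000 mm
CU = (1 - 2.880000/19.400000)*100

85.1546 %


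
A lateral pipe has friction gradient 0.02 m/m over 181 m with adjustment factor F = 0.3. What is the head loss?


hf = J * L * F = 0.02 * 181 * 0.3 = 1.0860 m

1.0860 m


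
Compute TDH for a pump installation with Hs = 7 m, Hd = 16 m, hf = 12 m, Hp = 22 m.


TDH = Hs + Hd + hf + Hp = 7 + 16 + 12 + 22 = 57

57 m


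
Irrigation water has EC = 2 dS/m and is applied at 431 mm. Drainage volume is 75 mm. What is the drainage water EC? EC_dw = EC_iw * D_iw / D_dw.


EC_dw = EC_iw * D_iw / D_dw
EC_dw = 2 * 431 / 75
EC_dw = 862 / 75

11.4933 dS/m


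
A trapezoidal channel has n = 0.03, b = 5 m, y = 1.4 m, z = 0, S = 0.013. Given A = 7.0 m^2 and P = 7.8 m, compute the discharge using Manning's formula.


R = A/P = 7.0/7.8 = 0.897436
Q = (1/0.03) * 7.0 * 0.897436^(2/3) * 0.013^0.5

24.7524 m^3/s


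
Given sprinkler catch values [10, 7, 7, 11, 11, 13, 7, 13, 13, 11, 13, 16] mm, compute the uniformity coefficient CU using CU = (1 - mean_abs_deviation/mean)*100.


mean = 11.000000 mm
MAD = 2.166667 mm
CU = (1 - 2.166667/11.000000)*100

80.3030 %


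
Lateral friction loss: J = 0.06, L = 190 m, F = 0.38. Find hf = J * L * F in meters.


hf = J * L * F = 0.06 * 190 * 0.38 = 4.3320 m

4.3320 m


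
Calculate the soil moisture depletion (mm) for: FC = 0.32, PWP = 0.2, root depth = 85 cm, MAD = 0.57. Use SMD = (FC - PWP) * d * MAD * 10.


SMD = (FC - PWP) * d * MAD * 10
SMD = (0.32 - 0.2) * 85 * 0.57 * 10
SMD = 0.1200 * 85 * 0.57 * 10

58.1400 mm


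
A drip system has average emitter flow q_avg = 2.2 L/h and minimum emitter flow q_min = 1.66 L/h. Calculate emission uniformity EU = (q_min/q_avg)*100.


EU = (q_min/q_avg)*100 = (1.66/2.2)*100 = 75.4545%

75.4545 %


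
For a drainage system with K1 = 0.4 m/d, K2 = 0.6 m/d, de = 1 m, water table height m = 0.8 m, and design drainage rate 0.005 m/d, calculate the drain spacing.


S^2 = 8*K2*de*m/q + 4*K1*m^2/q
S^2 = 8*0.6*1*0.8/0.005 + 4*0.4*0.8^2/0.005
S = sqrt(972.8000)

31.1897 m


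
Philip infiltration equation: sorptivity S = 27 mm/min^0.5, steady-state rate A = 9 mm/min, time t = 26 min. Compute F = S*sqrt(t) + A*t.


F = S*sqrt(t) + A*t
F = 27*sqrt(26) + 9*26
F = 27*5.099020 + 234

371.6735 mm


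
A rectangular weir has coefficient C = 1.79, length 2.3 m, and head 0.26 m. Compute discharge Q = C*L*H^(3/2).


Q = C * L * H^(3/2) = 1.79 * 2.3 * 0.26^1.5 = 1.79 * 2.3 * 0.132575

0.5458 m^3/s


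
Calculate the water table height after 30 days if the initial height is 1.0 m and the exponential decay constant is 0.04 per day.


m = m0 * exp(-k*t)
m = 1.0 * exp(-0.04 * 30)
m = 1.0 * exp(-1.2000)

0.3012 m


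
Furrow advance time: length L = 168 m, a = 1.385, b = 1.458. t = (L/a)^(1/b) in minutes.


t = (L/a)^(1/b)
t = (168/1.385)^(1/1.458)
t = 121.299639^(1/1.458)

26.8695 min


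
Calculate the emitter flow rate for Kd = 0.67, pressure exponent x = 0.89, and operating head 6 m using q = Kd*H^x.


q = Kd * H^x = 0.67 * 6^0.89 = 0.67 * 4.926683

3.3009 L/h


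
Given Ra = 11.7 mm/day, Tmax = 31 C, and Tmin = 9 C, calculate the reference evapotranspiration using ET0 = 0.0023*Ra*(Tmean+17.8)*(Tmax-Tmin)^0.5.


Tmean = (Tmax + Tmin)/2 = (31 + 9)/2 = 20.0
ET0 = 0.0023 * 11.7 * (20.0 + 17.8) * sqrt(31 - 9)
ET0 = 0.0023 * 11.7 * 37.8 * 4.690416

4.7711 mm/day


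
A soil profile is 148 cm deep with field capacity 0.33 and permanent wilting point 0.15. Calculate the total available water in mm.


AWC = (FC - PWP) * d * 10
AWC = (0.33 - 0.15) * 148 * 10
AWC = 0.1800 * 148 * 10

266.4000 mm


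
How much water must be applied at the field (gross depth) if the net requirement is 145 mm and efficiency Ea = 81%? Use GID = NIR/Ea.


Ea = 81% = 0.81
GID = NIR / Ea = 145 / 0.81 = 179.0123 mm

179.0123 mm


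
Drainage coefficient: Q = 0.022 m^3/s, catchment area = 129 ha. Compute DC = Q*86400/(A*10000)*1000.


DC = Q * 86400 / (A * 10000) * 1000
DC = 0.022 * 86400 / (129 * 10000) * 1000
DC = 1900800.0000 / 1290000

1.4735 mm/day


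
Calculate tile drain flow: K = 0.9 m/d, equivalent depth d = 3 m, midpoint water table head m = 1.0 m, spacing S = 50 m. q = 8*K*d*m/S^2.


q = 8*K*d*m/S^2
q = 8*0.9*3*1.0/50^2
q = 21.6000 / 2500

0.0086 m/d


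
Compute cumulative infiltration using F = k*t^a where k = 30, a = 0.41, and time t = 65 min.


F = k * t^a = 30 * 65^0.41
F = 30 * 5.537254

166.1176 mm


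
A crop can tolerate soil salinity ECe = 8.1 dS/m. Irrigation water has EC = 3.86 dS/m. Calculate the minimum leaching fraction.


LR = ECiw / (5*ECe - ECiw)
LR = 3.86 / (5*8.1 - 3.86)
LR = 3.86 / 36.6400

0.1053


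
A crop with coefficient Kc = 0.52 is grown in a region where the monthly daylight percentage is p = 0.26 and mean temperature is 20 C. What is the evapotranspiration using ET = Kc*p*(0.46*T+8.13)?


ET = Kc * p * (0.46*T + 8.13)
ET = 0.52 * 0.26 * (0.46*20 + 8.13)
ET = 0.52 * 0.26 * 17.3300

2.3430 mm/day


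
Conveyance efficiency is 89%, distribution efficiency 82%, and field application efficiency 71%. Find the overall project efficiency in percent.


Ec = 0.89, Eb = 0.82, Ea = 0.71
E = 0.89 * 0.82 * 0.71 * 100 = 51.8158%

51.8158 %


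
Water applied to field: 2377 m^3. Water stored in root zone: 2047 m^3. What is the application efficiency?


Ea = V_root / V_field * 100 = 2047 / 2377 * 100 = 86.1170%

86.1170 %


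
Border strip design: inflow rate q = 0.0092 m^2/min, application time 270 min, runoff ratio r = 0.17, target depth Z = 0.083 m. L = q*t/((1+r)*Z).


L = q*t/((1+r)*Z)
L = 0.0092*270/((1+0.17)*0.083)
L = 2.484/0.09711

25.5792 m


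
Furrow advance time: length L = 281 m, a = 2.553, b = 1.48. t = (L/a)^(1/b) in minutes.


t = (L/a)^(1/b)
t = (281/2.553)^(1/1.48)
t = 110.066588^(1/1.48)

23.9606 min


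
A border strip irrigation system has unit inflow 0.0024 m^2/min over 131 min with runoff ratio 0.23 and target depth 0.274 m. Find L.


L = q*t/((1+r)*Z)
L = 0.0024*131/((1+0.23)*0.274)
L = 0.3144/0.33702

0.9329 m


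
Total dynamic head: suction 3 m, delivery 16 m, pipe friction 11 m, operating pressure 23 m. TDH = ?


TDH = Hs + Hd + hf + Hp = 3 + 16 + 11 + 23 = 53

53 m


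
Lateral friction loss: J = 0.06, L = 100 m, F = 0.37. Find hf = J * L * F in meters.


hf = J * L * F = 0.06 * 100 * 0.37 = 2.2200 m

2.2200 m


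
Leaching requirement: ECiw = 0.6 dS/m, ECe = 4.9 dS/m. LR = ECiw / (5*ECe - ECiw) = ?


LR = ECiw / (5*ECe - ECiw)
LR = 0.6 / (5*4.9 - 0.6)
LR = 0.6 / 23.9000

0.0251


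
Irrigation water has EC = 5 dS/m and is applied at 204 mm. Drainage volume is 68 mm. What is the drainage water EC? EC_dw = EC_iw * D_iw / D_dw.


EC_dw = EC_iw * D_iw / D_dw
EC_dw = 5 * 204 / 68
EC_dw = 1020 / 68

15.0000 dS/m


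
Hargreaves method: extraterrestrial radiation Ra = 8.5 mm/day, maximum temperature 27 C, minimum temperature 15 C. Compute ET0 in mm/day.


Tmean = (Tmax + Tmin)/2 = (27 + 15)/2 = 21.0
ET0 = 0.0023 * 8.5 * (21.0 + 17.8) * sqrt(27 - 15)
ET0 = 0.0023 * 8.5 * 38.8 * 3.464102

2.6277 mm/day


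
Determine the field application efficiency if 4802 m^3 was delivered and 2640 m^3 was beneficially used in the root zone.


Ea = V_root / V_field * 100 = 2640 / 4802 * 100 = 54.9771%

54.9771 %


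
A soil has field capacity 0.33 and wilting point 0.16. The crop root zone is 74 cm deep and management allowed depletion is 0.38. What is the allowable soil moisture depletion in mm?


SMD = (FC - PWP) * d * MAD * 10
SMD = (0.33 - 0.16) * 74 * 0.38 * 10
SMD = 0.1700 * 74 * 0.38 * 10

47.8040 mm


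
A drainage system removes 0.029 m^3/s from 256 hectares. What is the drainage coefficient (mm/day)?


DC = Q * 86400 / (A * 10000) * 1000
DC = 0.029 * 86400 / (256 * 10000) * 1000
DC = 2505600.0000 / 2560000

0.9788 mm/day


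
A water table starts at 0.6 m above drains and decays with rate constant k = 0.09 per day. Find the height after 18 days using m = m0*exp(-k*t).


m = m0 * exp(-k*t)
m = 0.6 * exp(-0.09 * 18)
m = 0.6 * exp(-1.6200)

0.1187 m


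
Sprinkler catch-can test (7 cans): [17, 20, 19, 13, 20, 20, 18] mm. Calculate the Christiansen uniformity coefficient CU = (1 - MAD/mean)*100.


mean = 18.142857 mm
MAD = 1.836735 mm
CU = (1 - 1.836735/18.142857)*100

89.8763 %


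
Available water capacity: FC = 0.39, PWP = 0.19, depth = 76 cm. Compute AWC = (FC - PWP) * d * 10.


AWC = (FC - PWP) * d * 10
AWC = (0.39 - 0.19) * 76 * 10
AWC = 0.2000 * 76 * 10

152.0000 mm


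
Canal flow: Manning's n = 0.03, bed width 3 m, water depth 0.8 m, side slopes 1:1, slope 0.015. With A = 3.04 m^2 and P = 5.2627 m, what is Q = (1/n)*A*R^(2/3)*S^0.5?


R = A/P = 3.04/5.2627 = 0.577650
Q = (1/0.03) * 3.04 * 0.577650^(2/3) * 0.015^0.5

8.6081 m^3/s


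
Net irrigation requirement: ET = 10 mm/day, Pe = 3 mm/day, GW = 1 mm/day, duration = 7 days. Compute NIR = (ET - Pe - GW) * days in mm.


Daily deficit = ET - Pe - GW = 10 - 3 - 1 = 6 mm/day
NIR = 6 * 7 = 42 mm

42.0000 mm


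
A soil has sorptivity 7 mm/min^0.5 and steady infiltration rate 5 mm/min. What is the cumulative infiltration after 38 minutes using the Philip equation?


F = S*sqrt(t) + A*t
F = 7*sqrt(38) + 5*38
F = 7*6.164414 + 190

233.1509 mm


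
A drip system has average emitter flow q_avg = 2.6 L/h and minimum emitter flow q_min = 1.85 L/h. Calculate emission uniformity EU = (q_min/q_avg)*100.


EU = (q_min/q_avg)*100 = (1.85/2.6)*100 = 71.1538%

71.1538 %


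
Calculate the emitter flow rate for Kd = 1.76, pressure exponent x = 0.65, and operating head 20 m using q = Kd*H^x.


q = Kd * H^x = 1.76 * 20^0.65 = 1.76 * 7.009217

12.3362 L/h


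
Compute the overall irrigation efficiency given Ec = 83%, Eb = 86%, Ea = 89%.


Ec = 0.83, Eb = 0.86, Ea = 0.89
E = 0.83 * 0.86 * 0.89 * 100 = 63.5282%

63.5282 %


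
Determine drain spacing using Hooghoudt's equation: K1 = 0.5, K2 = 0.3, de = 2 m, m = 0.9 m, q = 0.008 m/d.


S^2 = 8*K2*de*m/q + 4*K1*m^2/q
S^2 = 8*0.3*2*0.9/0.008 + 4*0.5*0.9^2/0.008
S = sqrt(742.5000)

27.2489 m


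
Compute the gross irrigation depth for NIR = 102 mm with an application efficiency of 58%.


Ea = 58% = 0.58
GID = NIR / Ea = 102 / 0.58 = 175.8621 mm

175.8621 mm


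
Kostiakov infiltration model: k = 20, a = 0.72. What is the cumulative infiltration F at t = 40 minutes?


F = k * t^a = 20 * 40^0.72
F = 20 * 14.239121

284.7824 mm


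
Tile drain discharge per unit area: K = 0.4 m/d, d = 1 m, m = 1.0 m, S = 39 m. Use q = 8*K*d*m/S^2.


q = 8*K*d*m/S^2
q = 8*0.4*1*1.0/39^2
q = 3.2000 / 1521

0.0021 m/d


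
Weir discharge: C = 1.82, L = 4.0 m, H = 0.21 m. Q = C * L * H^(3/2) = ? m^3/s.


Q = C * L * H^(3/2) = 1.82 * 4.0 * 0.21^1.5 = 1.82 * 4.0 * 0.096234

0.7006 m^3/s


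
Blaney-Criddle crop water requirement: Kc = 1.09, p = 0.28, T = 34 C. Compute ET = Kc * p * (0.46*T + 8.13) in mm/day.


ET = Kc * p * (0.46*T + 8.13)
ET = 1.09 * 0.28 * (0.46*34 + 8.13)
ET = 1.09 * 0.28 * 23.7700

7.2546 mm/day


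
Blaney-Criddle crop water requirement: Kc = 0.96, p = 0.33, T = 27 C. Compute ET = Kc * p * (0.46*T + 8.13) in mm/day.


ET = Kc * p * (0.46*T + 8.13)
ET = 0.96 * 0.33 * (0.46*27 + 8.13)
ET = 0.96 * 0.33 * 20.5500

6.5102 mm/day


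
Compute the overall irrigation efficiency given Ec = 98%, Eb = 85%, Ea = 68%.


Ec = 0.98, Eb = 0.85, Ea = 0.68
E = 0.98 * 0.85 * 0.68 * 100 = 56.6440%

56.6440 %


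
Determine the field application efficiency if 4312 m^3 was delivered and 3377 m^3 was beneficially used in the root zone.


Ea = V_root / V_field * 100 = 3377 / 4312 * 100 = 78.3163%

78.3163 %


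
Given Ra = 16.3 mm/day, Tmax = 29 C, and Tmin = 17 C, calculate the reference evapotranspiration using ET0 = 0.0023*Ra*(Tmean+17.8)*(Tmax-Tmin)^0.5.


Tmean = (Tmax + Tmin)/2 = (29 + 17)/2 = 23.0
ET0 = 0.0023 * 16.3 * (23.0 + 17.8) * sqrt(29 - 17)
ET0 = 0.0023 * 16.3 * 40.8 * 3.464102

5.2987 mm/day


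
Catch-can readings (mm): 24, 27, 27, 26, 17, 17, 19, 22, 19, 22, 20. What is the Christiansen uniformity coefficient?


mean = 21.818182 mm
MAD = 3.107438 mm
CU = (1 - 3.107438/21.818182)*100

85.7576 %


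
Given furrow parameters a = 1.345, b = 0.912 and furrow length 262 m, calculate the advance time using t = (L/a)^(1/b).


t = (L/a)^(1/b)
t = (262/1.345)^(1/0.912)
t = 194.795539^(1/0.912)

323.9689 min


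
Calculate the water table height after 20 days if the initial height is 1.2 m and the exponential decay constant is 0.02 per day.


m = m0 * exp(-k*t)
m = 1.2 * exp(-0.02 * 20)
m = 1.2 * exp(-0.4000)

0.8044 m


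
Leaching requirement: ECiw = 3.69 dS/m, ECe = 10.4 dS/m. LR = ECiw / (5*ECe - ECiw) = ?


LR = ECiw / (5*ECe - ECiw)
LR = 3.69 / (5*10.4 - 3.69)
LR = 3.69 / 48.3100

0.0764


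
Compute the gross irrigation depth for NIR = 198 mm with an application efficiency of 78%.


Ea = 78% = 0.78
GID = NIR / Ea = 198 / 0.78 = 253.8462 mm

253.8462 mm


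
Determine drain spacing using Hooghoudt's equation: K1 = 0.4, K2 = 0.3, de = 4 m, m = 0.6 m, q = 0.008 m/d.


S^2 = 8*K2*de*m/q + 4*K1*m^2/q
S^2 = 8*0.3*4*0.6/0.008 + 4*0.4*0.6^2/0.008
S = sqrt(792.0000)

28.1425 m


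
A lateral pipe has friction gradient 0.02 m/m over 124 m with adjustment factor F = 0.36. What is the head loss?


hf = J * L * F = 0.02 * 124 * 0.36 = 0.8928 m

0.8928 m


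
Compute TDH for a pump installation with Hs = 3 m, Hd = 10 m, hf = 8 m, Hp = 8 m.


TDH = Hs + Hd + hf + Hp = 3 + 10 + 8 + 8 = 29

29 m


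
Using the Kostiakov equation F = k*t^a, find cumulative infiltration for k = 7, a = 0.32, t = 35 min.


F = k * t^a = 7 * 35^0.32
F = 7 * 3.119621

21.8373 mm


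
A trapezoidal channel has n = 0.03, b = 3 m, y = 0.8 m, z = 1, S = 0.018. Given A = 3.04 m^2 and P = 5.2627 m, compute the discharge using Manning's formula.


R = A/P = 3.04/5.2627 = 0.577650
Q = (1/0.03) * 3.04 * 0.577650^(2/3) * 0.018^0.5

9.4297 m^3/s


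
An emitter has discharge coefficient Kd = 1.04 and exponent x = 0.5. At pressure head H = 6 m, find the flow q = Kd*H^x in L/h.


q = Kd * H^x = 1.04 * 6^0.5 = 1.04 * 2.449490

2.5475 L/h


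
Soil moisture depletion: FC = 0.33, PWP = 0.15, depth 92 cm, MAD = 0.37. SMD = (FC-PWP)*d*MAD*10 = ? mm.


SMD = (FC - PWP) * d * MAD * 10
SMD = (0.33 - 0.15) * 92 * 0.37 * 10
SMD = 0.1800 * 92 * 0.37 * 10

61.2720 mm


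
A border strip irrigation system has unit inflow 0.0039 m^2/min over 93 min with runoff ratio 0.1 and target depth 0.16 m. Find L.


L = q*t/((1+r)*Z)
L = 0.0039*93/((1+0.1)*0.16)
L = 0.3627/0.176

2.0608 m


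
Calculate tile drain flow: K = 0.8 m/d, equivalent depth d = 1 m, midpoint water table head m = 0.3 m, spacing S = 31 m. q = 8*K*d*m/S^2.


q = 8*K*d*m/S^2
q = 8*0.8*1*0.3/31^2
q = 1.9200 / 961

0.0020 m/d


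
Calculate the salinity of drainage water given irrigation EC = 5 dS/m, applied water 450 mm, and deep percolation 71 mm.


EC_dw = EC_iw * D_iw / D_dw
EC_dw = 5 * 450 / 71
EC_dw = 2250 / 71

31.6901 dS/m


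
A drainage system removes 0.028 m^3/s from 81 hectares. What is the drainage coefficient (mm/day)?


DC = Q * 86400 / (A * 10000) * 1000
DC = 0.028 * 86400 / (81 * 10000) * 1000
DC = 2419200.0000 / 810000

2.9867 mm/day


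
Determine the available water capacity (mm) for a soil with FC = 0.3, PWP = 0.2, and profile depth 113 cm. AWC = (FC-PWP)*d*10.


AWC = (FC - PWP) * d * 10
AWC = (0.3 - 0.2) * 113 * 10
AWC = 0.1000 * 113 * 10

113.0000 mm


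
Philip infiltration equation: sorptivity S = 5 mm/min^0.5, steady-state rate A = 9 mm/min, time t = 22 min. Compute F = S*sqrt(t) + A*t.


F = S*sqrt(t) + A*t
F = 5*sqrt(22) + 9*22
F = 5*4.690416 + 198

221.4521 mm


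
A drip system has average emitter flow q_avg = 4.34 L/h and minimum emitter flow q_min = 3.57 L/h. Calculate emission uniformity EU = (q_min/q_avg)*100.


EU = (q_min/q_avg)*100 = (3.57/4.34)*100 = 82.2581%

82.2581 %


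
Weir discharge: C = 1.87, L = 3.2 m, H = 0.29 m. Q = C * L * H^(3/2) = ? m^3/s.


Q = C * L * H^(3/2) = 1.87 * 3.2 * 0.29^1.5 = 1.87 * 3.2 * 0.156170

0.9345 m^3/s


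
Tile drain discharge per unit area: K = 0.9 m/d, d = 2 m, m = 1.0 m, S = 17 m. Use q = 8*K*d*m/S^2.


q = 8*K*d*m/S^2
q = 8*0.9*2*1.0/17^2
q = 14.4000 / 289

0.0498 m/d


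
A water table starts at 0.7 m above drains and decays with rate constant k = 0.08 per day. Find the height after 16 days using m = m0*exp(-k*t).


m = m0 * exp(-k*t)
m = 0.7 * exp(-0.08 * 16)
m = 0.7 * exp(-1.2800)

0.1946 m


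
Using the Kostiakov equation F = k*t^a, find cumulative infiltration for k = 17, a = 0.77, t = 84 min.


F = k * t^a = 17 * 84^0.77
F = 17 * 30.317616

515.3995 mm


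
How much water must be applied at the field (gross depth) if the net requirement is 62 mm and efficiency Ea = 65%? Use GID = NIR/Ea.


Ea = 65% = 0.65
GID = NIR / Ea = 62 / 0.65 = 95.3846 mm

95.3846 mm


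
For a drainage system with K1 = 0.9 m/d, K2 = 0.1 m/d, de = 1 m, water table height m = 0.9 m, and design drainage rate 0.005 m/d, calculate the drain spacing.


S^2 = 8*K2*de*m/q + 4*K1*m^2/q
S^2 = 8*0.1*1*0.9/0.005 + 4*0.9*0.9^2/0.005
S = sqrt(727.2000)

26.9666 m


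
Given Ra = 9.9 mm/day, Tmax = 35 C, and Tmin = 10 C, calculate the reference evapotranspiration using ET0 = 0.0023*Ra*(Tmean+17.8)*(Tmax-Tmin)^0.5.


Tmean = (Tmax + Tmin)/2 = (35 + 10)/2 = 22.5
ET0 = 0.0023 * 9.9 * (22.5 + 17.8) * sqrt(35 - 10)
ET0 = 0.0023 * 9.9 * 40.3 * 5.000000

4.5882 mm/day


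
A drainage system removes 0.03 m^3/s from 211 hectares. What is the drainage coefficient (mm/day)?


DC = Q * 86400 / (A * 10000) * 1000
DC = 0.03 * 86400 / (211 * 10000) * 1000
DC = 2592000.0000 / 2110000

1.2284 mm/day


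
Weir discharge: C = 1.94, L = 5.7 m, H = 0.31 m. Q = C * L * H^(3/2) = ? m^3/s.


Q = C * L * H^(3/2) = 1.94 * 5.7 * 0.31^1.5 = 1.94 * 5.7 * 0.172601

1.9086 m^3/s


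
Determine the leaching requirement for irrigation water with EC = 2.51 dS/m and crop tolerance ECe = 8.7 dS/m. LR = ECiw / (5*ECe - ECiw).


LR = ECiw / (5*ECe - ECiw)
LR = 2.51 / (5*8.7 - 2.51)
LR = 2.51 / 40.9900

0.0612


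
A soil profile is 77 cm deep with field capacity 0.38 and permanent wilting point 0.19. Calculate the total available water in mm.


AWC = (FC - PWP) * d * 10
AWC = (0.38 - 0.19) * 77 * 10
AWC = 0.1900 * 77 * 10

146.3000 mm


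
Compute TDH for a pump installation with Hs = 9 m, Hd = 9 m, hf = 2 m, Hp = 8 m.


TDH = Hs + Hd + hf + Hp = 9 + 9 + 2 + 8 = 28

28 m


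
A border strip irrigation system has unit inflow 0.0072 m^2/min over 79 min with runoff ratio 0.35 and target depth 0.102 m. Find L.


L = q*t/((1+r)*Z)
L = 0.0072*79/((1+0.35)*0.102)
L = 0.5688/0.1377

4.1307 m


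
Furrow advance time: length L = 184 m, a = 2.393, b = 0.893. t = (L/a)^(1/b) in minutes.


t = (L/a)^(1/b)
t = (184/2.393)^(1/0.893)
t = 76.890932^(1/0.893)

129.3726 min


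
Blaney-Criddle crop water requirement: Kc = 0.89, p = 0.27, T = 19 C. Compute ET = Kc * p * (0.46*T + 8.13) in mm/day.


ET = Kc * p * (0.46*T + 8.13)
ET = 0.89 * 0.27 * (0.46*19 + 8.13)
ET = 0.89 * 0.27 * 16.8700

4.0539 mm/day


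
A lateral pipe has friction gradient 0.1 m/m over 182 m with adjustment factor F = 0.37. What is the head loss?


hf = J * L * F = 0.1 * 182 * 0.37 = 6.7340 m

6.7340 m


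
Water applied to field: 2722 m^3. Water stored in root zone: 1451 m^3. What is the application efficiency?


Ea = V_root / V_field * 100 = 1451 / 2722 * 100 = 53.3064%

53.3064 %


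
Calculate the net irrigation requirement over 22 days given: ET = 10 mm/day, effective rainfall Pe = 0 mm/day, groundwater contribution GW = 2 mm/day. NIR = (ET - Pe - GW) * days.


Daily deficit = ET - Pe - GW = 10 - 0 - 2 = 8 mm/day
NIR = 8 * 22 = 176 mm

176.0000 mm


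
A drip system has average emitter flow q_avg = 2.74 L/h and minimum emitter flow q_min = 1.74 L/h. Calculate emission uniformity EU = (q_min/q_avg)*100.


EU = (q_min/q_avg)*100 = (1.74/2.74)*100 = 63.5036%

63.5036 %


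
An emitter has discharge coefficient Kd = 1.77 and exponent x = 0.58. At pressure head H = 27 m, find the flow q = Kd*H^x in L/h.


q = Kd * H^x = 1.77 * 27^0.58 = 1.77 * 6.763804

11.9719 L/h


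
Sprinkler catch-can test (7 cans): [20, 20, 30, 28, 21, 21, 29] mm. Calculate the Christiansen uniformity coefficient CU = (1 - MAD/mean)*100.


mean = 24.142857 mm
MAD = 4.163265 mm
CU = (1 - 4.163265/24.142857)*100

82.7557 %


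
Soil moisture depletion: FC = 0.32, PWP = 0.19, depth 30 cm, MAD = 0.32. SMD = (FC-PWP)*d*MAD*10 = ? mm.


SMD = (FC - PWP) * d * MAD * 10
SMD = (0.32 - 0.19) * 30 * 0.32 * 10
SMD = 0.1300 * 30 * 0.32 * 10

12.4800 mm


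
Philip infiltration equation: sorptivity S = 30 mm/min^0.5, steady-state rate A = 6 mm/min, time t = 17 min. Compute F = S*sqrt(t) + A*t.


F = S*sqrt(t) + A*t
F = 30*sqrt(17) + 6*17
F = 30*4.123106 + 102

225.6932 mm


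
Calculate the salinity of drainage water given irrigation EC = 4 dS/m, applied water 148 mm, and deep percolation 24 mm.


EC_dw = EC_iw * D_iw / D_dw
EC_dw = 4 * 148 / 24
EC_dw = 592 / 24

24.6667 dS/m


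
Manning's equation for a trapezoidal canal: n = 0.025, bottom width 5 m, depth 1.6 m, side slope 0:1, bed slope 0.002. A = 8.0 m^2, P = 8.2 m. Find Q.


R = A/P = 8.0/8.2 = 0.975610
Q = (1/0.025) * 8.0 * 0.975610^(2/3) * 0.002^0.5

14.0772 m^3/s


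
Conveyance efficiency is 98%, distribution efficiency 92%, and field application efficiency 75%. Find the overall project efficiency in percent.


Ec = 0.98, Eb = 0.92, Ea = 0.75
E = 0.98 * 0.92 * 0.75 * 100 = 67.6200%

67.6200 %


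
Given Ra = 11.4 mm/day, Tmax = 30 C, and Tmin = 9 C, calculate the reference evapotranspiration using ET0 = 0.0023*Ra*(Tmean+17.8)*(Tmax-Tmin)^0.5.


Tmean = (Tmax + Tmin)/2 = (30 + 9)/2 = 19.5
ET0 = 0.0023 * 11.4 * (19.5 + 17.8) * sqrt(30 - 9)
ET0 = 0.0023 * 11.4 * 37.3 * 4.582576

4.4818 mm/day


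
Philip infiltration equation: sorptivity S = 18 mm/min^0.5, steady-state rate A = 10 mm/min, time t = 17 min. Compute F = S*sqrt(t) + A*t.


F = S*sqrt(t) + A*t
F = 18*sqrt(17) + 10*17
F = 18*4.123106 + 170

244.2159 mm


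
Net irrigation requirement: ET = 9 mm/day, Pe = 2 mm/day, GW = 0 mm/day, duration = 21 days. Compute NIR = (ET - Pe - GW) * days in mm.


Daily deficit = ET - Pe - GW = 9 - 2 - 0 = 7 mm/day
NIR = 7 * 21 = 147 mm

147.0000 mm


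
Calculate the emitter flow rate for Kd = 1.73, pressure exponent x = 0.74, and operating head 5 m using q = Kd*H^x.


q = Kd * H^x = 1.73 * 5^0.74 = 1.73 * 3.290317

5.6922 L/h


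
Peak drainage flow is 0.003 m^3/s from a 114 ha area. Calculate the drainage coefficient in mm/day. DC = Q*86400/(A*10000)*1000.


DC = Q * 86400 / (A * 10000) * 1000
DC = 0.003 * 86400 / (114 * 10000) * 1000
DC = 259200.0000 / 1140000

0.2274 mm/day


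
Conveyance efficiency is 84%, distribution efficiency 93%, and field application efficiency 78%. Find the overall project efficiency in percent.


Ec = 0.84, Eb = 0.93, Ea = 0.78
E = 0.84 * 0.93 * 0.78 * 100 = 60.9336%

60.9336 %


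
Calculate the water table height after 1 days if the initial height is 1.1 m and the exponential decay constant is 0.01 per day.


m = m0 * exp(-k*t)
m = 1.1 * exp(-0.01 * 1)
m = 1.1 * exp(-0.0100)

1.0891 m


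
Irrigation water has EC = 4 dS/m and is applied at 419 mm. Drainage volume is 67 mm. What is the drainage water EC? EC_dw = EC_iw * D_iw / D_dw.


EC_dw = EC_iw * D_iw / D_dw
EC_dw = 4 * 419 / 67
EC_dw = 1676 / 67

25.0149 dS/m


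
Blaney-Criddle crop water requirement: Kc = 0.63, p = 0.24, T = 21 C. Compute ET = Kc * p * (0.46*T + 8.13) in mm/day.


ET = Kc * p * (0.46*T + 8.13)
ET = 0.63 * 0.24 * (0.46*21 + 8.13)
ET = 0.63 * 0.24 * 17.7900

2.6898 mm/day


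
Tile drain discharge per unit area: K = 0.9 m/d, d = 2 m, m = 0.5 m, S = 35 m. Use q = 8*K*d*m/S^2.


q = 8*K*d*m/S^2
q = 8*0.9*2*0.5/35^2
q = 7.2000 / 1225

0.0059 m/d


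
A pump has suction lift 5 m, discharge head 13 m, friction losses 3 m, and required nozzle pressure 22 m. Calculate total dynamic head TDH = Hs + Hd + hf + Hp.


TDH = Hs + Hd + hf + Hp = 5 + 13 + 3 + 22 = 43

43 m


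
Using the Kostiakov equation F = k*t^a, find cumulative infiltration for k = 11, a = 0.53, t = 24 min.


F = k * t^a = 11 * 24^0.53
F = 11 * 5.389047

59.2795 mm


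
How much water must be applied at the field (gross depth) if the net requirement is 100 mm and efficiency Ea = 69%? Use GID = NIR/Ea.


Ea = 69% = 0.69
GID = NIR / Ea = 100 / 0.69 = 144.9275 mm

144.9275 mm


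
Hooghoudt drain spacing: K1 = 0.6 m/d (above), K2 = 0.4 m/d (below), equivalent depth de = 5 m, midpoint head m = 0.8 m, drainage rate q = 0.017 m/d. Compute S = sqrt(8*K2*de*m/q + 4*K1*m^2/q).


S^2 = 8*K2*de*m/q + 4*K1*m^2/q
S^2 = 8*0.4*5*0.8/0.017 + 4*0.6*0.8^2/0.017
S = sqrt(843.2941)

29.0395 m


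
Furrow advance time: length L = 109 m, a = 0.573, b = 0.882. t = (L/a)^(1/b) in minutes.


t = (L/a)^(1/b)
t = (109/0.573)^(1/0.882)
t = 190.226876^(1/0.882)

383.8915 min


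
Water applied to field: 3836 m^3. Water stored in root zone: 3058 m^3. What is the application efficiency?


Ea = V_root / V_field * 100 = 3058 / 3836 * 100 = 79.7185%

79.7185 %


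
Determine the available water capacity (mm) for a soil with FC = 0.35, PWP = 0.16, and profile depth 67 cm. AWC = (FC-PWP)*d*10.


AWC = (FC - PWP) * d * 10
AWC = (0.35 - 0.16) * 67 * 10
AWC = 0.1900 * 67 * 10

127.3000 mm


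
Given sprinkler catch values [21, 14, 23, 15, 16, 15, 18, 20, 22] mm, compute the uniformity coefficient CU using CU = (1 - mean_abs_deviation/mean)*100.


mean = 18.222222 mm
MAD = 2.913580 mm
CU = (1 - 2.913580/18.222222)*100

84.0108 %


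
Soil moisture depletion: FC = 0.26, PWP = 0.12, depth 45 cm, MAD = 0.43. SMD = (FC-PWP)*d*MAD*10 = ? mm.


SMD = (FC - PWP) * d * MAD * 10
SMD = (0.26 - 0.12) * 45 * 0.43 * 10
SMD = 0.1400 * 45 * 0.43 * 10

27.0900 mm


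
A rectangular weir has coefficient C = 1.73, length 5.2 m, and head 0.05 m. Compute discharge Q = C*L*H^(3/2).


Q = C * L * H^(3/2) = 1.73 * 5.2 * 0.05^1.5 = 1.73 * 5.2 * 0.011180

0.1006 m^3/s


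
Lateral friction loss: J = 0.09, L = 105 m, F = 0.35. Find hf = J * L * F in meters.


hf = J * L * F = 0.09 * 105 * 0.35 = 3.3075 m

3.3075 m


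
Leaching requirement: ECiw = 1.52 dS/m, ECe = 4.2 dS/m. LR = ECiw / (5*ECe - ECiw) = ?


LR = ECiw / (5*ECe - ECiw)
LR = 1.52 / (5*4.2 - 1.52)
LR = 1.52 / 19.4800

0.0780


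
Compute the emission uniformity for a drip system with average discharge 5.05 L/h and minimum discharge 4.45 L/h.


EU = (q_min/q_avg)*100 = (4.45/5.05)*100 = 88.1188%

88.1188 %


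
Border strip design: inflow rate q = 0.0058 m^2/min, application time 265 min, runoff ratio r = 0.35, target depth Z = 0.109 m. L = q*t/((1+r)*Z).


L = q*t/((1+r)*Z)
L = 0.0058*265/((1+0.35)*0.109)
L = 1.537/0.14715

10.4451 m


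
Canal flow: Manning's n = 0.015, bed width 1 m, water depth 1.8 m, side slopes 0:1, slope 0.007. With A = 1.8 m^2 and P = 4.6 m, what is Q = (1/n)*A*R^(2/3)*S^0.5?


R = A/P = 1.8/4.6 = 0.391304
Q = (1/0.015) * 1.8 * 0.391304^(2/3) * 0.007^0.5

5.3712 m^3/s


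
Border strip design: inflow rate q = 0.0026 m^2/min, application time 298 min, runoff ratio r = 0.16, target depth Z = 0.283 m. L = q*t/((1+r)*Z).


L = q*t/((1+r)*Z)
L = 0.0026*298/((1+0.16)*0.283)
L = 0.7748/0.32828

2.3602 m


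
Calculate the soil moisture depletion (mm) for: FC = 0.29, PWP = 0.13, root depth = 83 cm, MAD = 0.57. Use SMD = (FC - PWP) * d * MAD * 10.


SMD = (FC - PWP) * d * MAD * 10
SMD = (0.29 - 0.13) * 83 * 0.57 * 10
SMD = 0.1600 * 83 * 0.57 * 10

75.6960 mm


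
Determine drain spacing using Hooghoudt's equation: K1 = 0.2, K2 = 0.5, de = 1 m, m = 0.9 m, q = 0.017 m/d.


S^2 = 8*K2*de*m/q + 4*K1*m^2/q
S^2 = 8*0.5*1*0.9/0.017 + 4*0.2*0.9^2/0.017
S = sqrt(249.8824)

15.8077 m


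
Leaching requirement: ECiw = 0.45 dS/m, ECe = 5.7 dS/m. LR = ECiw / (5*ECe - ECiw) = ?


LR = ECiw / (5*ECe - ECiw)
LR = 0.45 / (5*5.7 - 0.45)
LR = 0.45 / 28.0500

0.0160


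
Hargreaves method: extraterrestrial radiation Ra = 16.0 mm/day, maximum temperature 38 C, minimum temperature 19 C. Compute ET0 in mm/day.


Tmean = (Tmax + Tmin)/2 = (38 + 19)/2 = 28.5
ET0 = 0.0023 * 16.0 * (28.5 + 17.8) * sqrt(38 - 19)
ET0 = 0.0023 * 16.0 * 46.3 * 4.358899

7.4269 mm/day


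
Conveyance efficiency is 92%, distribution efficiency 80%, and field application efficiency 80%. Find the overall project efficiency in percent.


Ec = 0.92, Eb = 0.8, Ea = 0.8
E = 0.92 * 0.8 * 0.8 * 100 = 58.8800%

58.8800 %


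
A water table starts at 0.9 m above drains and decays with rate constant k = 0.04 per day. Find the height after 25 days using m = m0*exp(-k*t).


m = m0 * exp(-k*t)
m = 0.9 * exp(-0.04 * 25)
m = 0.9 * exp(-1.0000)

0.3311 m


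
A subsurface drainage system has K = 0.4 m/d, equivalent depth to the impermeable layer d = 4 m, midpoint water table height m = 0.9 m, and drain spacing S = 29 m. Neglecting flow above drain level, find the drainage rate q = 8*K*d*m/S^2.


q = 8*K*d*m/S^2
q = 8*0.4*4*0.9/29^2
q = 11.5200 / 841

0.0137 m/d


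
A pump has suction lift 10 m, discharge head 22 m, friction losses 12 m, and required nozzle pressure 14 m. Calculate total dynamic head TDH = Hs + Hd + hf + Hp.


TDH = Hs + Hd + hf + Hp = 10 + 22 + 12 + 14 = 58

58 m


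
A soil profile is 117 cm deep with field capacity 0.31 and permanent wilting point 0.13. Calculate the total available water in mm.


AWC = (FC - PWP) * d * 10
AWC = (0.31 - 0.13) * 117 * 10
AWC = 0.1800 * 117 * 10

210.6000 mm


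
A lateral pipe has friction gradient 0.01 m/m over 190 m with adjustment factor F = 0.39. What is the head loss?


hf = J * L * F = 0.01 * 190 * 0.39 = 0.7410 m

0.7410 m


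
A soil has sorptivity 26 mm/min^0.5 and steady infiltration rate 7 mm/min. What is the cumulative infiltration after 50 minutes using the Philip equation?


F = S*sqrt(t) + A*t
F = 26*sqrt(50) + 7*50
F = 26*7.071068 + 350

533.8478 mm


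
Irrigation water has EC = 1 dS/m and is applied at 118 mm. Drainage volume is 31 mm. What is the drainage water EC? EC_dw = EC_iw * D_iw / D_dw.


EC_dw = EC_iw * D_iw / D_dw
EC_dw = 1 * 118 / 31
EC_dw = 118 / 31

3.8065 dS/m


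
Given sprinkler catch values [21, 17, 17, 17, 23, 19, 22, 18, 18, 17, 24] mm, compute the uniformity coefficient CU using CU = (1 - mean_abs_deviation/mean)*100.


mean = 19.363636 mm
MAD = 2.280992 mm
CU = (1 - 2.280992/19.363636)*100

88.2202 %
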